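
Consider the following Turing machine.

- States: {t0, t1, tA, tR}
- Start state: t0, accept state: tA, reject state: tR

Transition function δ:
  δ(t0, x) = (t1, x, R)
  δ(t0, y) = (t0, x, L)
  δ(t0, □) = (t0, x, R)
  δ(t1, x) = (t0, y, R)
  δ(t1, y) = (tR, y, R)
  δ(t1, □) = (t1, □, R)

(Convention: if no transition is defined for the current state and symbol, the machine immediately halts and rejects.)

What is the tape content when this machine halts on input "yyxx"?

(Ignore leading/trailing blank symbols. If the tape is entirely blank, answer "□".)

Execution trace:
Initial: [t0]yyxx
Step 1: δ(t0, y) = (t0, x, L) → [t0]□xyxx
Step 2: δ(t0, □) = (t0, x, R) → x[t0]xyxx
Step 3: δ(t0, x) = (t1, x, R) → xx[t1]yxx
Step 4: δ(t1, y) = (tR, y, R) → xxy[tR]xx

The machine reaches the reject state tR and halts.

Final tape (ignoring leading/trailing blanks): xxyxx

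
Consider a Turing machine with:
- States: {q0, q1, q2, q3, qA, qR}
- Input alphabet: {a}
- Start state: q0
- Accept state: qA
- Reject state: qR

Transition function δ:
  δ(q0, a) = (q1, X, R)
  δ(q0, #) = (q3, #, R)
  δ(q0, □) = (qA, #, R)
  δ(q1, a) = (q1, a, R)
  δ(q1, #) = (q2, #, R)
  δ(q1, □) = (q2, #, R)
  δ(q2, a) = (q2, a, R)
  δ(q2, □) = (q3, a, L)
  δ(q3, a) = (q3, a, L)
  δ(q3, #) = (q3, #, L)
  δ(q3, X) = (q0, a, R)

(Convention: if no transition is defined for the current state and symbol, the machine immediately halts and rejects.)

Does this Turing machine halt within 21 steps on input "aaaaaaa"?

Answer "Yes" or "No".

Execution trace:
Initial: [q0]aaaaaaa
Step 1: δ(q0, a) = (q1, X, R) → X[q1]aaaaaa
Step 2: δ(q1, a) = (q1, a, R) → Xa[q1]aaaaa
Step 3: δ(q1, a) = (q1, a, R) → Xaa[q1]aaaa
Step 4: δ(q1, a) = (q1, a, R) → Xaaa[q1]aaa
Step 5: δ(q1, a) = (q1, a, R) → Xaaaa[q1]aa
Step 6: δ(q1, a) = (q1, a, R) → Xaaaaa[q1]a
Step 7: δ(q1, a) = (q1, a, R) → Xaaaaaa[q1]□
Step 8: δ(q1, □) = (q2, #, R) → Xaaaaaa#[q2]□
Step 9: δ(q2, □) = (q3, a, L) → Xaaaaaa[q3]#a
Step 10: δ(q3, #) = (q3, #, L) → Xaaaaa[q3]a#a
Step 11: δ(q3, a) = (q3, a, L) → Xaaaa[q3]aa#a
Step 12: δ(q3, a) = (q3, a, L) → Xaaa[q3]aaa#a
Step 13: δ(q3, a) = (q3, a, L) → Xaa[q3]aaaa#a
Step 14: δ(q3, a) = (q3, a, L) → Xa[q3]aaaaa#a
Step 15: δ(q3, a) = (q3, a, L) → X[q3]aaaaaa#a
Step 16: δ(q3, a) = (q3, a, L) → [q3]Xaaaaaa#a
Step 17: δ(q3, X) = (q0, a, R) → a[q0]aaaaaa#a
Step 18: δ(q0, a) = (q1, X, R) → aX[q1]aaaaa#a
Step 19: δ(q1, a) = (q1, a, R) → aXa[q1]aaaa#a
Step 20: δ(q1, a) = (q1, a, R) → aXaa[q1]aaa#a
Step 21: δ(q1, a) = (q1, a, R) → aXaaa[q1]aa#a

The machine has not reached a halting state after 21 steps.
The machine did not halt within the 21-step bound.

Answer: No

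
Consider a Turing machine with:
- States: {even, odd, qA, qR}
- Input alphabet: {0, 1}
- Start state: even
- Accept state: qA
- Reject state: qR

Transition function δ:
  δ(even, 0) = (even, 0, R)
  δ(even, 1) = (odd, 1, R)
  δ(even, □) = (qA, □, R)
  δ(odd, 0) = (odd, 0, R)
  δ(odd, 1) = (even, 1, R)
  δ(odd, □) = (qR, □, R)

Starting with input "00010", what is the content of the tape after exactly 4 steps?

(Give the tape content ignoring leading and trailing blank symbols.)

Execution trace:
Initial: [even]00010
Step 1: δ(even, 0) = (even, 0, R) → 0[even]0010
Step 2: δ(even, 0) = (even, 0, R) → 00[even]010
Step 3: δ(even, 0) = (even, 0, R) → 000[even]10
Step 4: δ(even, 1) = (odd, 1, R) → 0001[odd]0

After 4 steps, the tape (ignoring leading/trailing blanks) is: 00010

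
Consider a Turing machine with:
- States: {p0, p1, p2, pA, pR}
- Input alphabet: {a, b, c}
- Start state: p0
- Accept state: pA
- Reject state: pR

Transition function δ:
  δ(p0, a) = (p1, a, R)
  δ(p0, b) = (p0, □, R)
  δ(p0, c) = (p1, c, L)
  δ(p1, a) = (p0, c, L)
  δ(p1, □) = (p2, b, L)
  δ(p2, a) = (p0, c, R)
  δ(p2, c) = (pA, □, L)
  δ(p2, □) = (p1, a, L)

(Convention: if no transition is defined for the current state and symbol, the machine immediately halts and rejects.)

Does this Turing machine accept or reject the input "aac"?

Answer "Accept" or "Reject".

Execution trace:
Initial: [p0]aac
Step 1: δ(p0, a) = (p1, a, R) → a[p1]ac
Step 2: δ(p1, a) = (p0, c, L) → [p0]acc
Step 3: δ(p0, a) = (p1, a, R) → a[p1]cc

No transition is defined for δ(p1, c). By convention the machine halts and rejects.

Answer: Reject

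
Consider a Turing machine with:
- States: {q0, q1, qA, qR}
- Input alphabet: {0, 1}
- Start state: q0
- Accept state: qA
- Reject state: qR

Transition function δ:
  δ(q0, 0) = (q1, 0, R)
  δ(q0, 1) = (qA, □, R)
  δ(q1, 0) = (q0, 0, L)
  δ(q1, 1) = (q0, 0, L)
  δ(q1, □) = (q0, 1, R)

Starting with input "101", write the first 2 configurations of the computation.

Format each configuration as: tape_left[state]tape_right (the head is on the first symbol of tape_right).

Transitions applied:
Step 1: δ(q0, 1) = (qA, □, R)

The first 2 configurations are:
[q0]101 ⊢ □[qA]01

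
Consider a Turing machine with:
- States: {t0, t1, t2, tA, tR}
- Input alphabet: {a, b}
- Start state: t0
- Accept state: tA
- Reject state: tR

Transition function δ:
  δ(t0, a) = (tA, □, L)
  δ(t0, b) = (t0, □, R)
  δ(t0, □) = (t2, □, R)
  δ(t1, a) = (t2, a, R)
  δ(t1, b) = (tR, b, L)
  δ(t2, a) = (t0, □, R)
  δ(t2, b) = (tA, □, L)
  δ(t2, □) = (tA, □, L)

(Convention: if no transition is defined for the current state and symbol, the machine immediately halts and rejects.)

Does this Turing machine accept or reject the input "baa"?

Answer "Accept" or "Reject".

Execution trace:
Initial: [t0]baa
Step 1: δ(t0, b) = (t0, □, R) → □[t0]aa
Step 2: δ(t0, a) = (tA, □, L) → [tA]□□a

The machine reaches the accept state tA and halts.

Answer: Accept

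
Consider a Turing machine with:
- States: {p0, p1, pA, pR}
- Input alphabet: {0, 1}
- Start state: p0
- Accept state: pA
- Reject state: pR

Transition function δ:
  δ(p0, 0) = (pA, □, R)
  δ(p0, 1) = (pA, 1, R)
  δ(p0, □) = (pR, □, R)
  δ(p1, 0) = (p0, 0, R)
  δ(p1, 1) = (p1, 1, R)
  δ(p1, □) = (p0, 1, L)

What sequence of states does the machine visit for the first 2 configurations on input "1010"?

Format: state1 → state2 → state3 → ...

Execution trace:
Initial: [p0]1010
Step 1: δ(p0, 1) = (pA, 1, R) → 1[pA]010

The machine reaches the accept state pA and halts.

State sequence: p0 → pA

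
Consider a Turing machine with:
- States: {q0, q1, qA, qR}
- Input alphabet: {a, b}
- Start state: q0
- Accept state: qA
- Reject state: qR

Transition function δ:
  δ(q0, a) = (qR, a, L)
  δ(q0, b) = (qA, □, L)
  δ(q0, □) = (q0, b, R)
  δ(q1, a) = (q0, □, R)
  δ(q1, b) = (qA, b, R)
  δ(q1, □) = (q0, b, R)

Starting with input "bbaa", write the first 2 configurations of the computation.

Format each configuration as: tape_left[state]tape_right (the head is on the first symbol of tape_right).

Transitions applied:
Step 1: δ(q0, b) = (qA, □, L)

The first 2 configurations are:
[q0]bbaa ⊢ [qA]□□baa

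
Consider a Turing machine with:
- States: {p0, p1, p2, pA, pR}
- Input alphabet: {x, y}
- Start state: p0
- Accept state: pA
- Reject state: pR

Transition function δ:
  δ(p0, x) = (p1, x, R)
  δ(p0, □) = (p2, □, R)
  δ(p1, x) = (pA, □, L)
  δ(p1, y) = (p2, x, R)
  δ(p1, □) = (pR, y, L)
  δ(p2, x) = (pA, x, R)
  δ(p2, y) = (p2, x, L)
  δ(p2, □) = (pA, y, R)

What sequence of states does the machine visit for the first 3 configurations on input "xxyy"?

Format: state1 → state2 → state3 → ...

Execution trace:
Initial: [p0]xxyy
Step 1: δ(p0, x) = (p1, x, R) → x[p1]xyy
Step 2: δ(p1, x) = (pA, □, L) → [pA]x□yy

The machine reaches the accept state pA and halts.

State sequence: p0 → p1 → pA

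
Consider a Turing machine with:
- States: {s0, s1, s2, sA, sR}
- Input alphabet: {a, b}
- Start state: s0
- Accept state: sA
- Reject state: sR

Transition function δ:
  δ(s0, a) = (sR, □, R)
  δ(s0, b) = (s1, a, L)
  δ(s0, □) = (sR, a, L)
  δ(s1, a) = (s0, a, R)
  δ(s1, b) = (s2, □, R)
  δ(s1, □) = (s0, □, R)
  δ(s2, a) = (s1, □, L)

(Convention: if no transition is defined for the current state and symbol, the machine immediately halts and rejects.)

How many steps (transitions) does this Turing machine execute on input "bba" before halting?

Execution trace:
Initial: [s0]bba
Step 1: δ(s0, b) = (s1, a, L) → [s1]□aba
Step 2: δ(s1, □) = (s0, □, R) → □[s0]aba
Step 3: δ(s0, a) = (sR, □, R) → □□[sR]ba

The machine reaches the reject state sR and halts.

The machine executed 3 steps before halting.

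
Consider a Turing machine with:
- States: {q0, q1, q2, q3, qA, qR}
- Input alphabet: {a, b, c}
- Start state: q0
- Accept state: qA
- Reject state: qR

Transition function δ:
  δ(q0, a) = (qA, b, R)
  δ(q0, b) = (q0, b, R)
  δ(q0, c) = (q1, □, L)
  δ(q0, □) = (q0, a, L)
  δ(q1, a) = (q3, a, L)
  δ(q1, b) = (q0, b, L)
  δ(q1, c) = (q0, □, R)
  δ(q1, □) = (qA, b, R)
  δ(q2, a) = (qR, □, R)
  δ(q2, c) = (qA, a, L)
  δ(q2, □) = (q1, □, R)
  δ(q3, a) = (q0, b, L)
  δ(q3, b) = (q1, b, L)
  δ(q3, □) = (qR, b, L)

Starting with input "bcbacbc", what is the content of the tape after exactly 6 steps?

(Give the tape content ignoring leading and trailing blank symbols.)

Execution trace:
Initial: [q0]bcbacbc
Step 1: δ(q0, b) = (q0, b, R) → b[q0]cbacbc
Step 2: δ(q0, c) = (q1, □, L) → [q1]b□bacbc
Step 3: δ(q1, b) = (q0, b, L) → [q0]□b□bacbc
Step 4: δ(q0, □) = (q0, a, L) → [q0]□ab□bacbc
Step 5: δ(q0, □) = (q0, a, L) → [q0]□aab□bacbc
Step 6: δ(q0, □) = (q0, a, L) → [q0]□aaab□bacbc

After 6 steps, the tape (ignoring leading/trailing blanks) is: aaab□bacbc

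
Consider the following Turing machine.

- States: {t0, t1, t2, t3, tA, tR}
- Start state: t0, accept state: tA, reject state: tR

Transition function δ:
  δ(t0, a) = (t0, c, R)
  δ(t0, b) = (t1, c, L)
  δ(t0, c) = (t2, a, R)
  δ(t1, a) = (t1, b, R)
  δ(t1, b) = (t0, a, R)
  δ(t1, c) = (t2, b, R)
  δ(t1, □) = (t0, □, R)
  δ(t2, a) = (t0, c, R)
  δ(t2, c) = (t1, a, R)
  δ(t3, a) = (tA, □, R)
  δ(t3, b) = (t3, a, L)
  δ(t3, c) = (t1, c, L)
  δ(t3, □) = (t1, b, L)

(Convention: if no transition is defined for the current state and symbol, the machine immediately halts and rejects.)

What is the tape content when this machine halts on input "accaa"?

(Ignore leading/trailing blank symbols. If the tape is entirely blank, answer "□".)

Execution trace:
Initial: [t0]accaa
Step 1: δ(t0, a) = (t0, c, R) → c[t0]ccaa
Step 2: δ(t0, c) = (t2, a, R) → ca[t2]caa
Step 3: δ(t2, c) = (t1, a, R) → caa[t1]aa
Step 4: δ(t1, a) = (t1, b, R) → caab[t1]a
Step 5: δ(t1, a) = (t1, b, R) → caabb[t1]□
Step 6: δ(t1, □) = (t0, □, R) → caabb□[t0]□

No transition is defined for δ(t0, □). By convention the machine halts and rejects.

Final tape (ignoring leading/trailing blanks): caabb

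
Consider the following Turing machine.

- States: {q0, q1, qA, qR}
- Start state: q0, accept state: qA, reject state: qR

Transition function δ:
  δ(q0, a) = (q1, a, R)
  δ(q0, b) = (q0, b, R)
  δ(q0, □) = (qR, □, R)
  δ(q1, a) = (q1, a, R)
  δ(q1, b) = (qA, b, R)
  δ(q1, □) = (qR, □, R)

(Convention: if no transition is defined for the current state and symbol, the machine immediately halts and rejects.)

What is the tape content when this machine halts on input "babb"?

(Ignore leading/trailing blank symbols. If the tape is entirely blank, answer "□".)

Execution trace:
Initial: [q0]babb
Step 1: δ(q0, b) = (q0, b, R) → b[q0]abb
Step 2: δ(q0, a) = (q1, a, R) → ba[q1]bb
Step 3: δ(q1, b) = (qA, b, R) → bab[qA]b

The machine reaches the accept state qA and halts.

Final tape (ignoring leading/trailing blanks): babb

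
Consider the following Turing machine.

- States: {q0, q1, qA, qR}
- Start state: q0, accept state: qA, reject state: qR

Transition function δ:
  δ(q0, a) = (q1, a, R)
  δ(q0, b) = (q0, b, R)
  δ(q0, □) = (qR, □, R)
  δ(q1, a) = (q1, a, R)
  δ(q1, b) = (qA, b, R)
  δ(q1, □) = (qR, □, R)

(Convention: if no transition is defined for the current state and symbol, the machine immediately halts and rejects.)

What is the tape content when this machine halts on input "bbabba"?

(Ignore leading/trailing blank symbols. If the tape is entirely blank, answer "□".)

Execution trace:
Initial: [q0]bbabba
Step 1: δ(q0, b) = (q0, b, R) → b[q0]babba
Step 2: δ(q0, b) = (q0, b, R) → bb[q0]abba
Step 3: δ(q0, a) = (q1, a, R) → bba[q1]bba
Step 4: δ(q1, b) = (qA, b, R) → bbab[qA]ba

The machine reaches the accept state qA and halts.

Final tape (ignoring leading/trailing blanks): bbabba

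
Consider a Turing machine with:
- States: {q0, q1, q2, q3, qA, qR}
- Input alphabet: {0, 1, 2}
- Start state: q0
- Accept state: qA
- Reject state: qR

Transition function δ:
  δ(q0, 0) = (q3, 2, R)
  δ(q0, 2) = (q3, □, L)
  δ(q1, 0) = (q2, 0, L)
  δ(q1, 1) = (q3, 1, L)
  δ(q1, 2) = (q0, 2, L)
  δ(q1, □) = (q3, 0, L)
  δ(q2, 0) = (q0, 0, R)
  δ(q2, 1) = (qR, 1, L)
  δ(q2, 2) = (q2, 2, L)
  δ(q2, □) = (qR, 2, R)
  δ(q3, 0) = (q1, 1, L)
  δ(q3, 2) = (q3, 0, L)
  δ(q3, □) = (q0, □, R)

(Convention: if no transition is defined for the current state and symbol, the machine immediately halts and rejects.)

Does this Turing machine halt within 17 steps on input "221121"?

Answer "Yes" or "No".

Execution trace:
Initial: [q0]221121
Step 1: δ(q0, 2) = (q3, □, L) → [q3]□□21121
Step 2: δ(q3, □) = (q0, □, R) → □[q0]□21121

No transition is defined for δ(q0, □). By convention the machine halts and rejects.
The machine halted after 2 steps (within the 17-step bound).

Answer: Yes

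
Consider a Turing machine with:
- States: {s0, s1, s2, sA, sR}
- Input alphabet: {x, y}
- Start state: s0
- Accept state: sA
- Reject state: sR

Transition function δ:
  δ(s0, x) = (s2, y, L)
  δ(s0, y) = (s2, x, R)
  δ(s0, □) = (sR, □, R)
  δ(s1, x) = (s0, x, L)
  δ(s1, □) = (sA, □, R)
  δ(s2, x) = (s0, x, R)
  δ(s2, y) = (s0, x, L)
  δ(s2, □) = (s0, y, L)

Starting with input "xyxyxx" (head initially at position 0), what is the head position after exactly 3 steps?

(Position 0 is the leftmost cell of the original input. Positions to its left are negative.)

Execution trace (head position shown):
Step 0: [s0]xyxyxx  (head at position 0)
Step 1: move left → [s2]□yyxyxx  (head at position -1)
Step 2: move left → [s0]□yyyxyxx  (head at position -2)
Step 3: move right → □[sR]yyyxyxx  (head at position -1)

After 3 steps, the head is at position -1.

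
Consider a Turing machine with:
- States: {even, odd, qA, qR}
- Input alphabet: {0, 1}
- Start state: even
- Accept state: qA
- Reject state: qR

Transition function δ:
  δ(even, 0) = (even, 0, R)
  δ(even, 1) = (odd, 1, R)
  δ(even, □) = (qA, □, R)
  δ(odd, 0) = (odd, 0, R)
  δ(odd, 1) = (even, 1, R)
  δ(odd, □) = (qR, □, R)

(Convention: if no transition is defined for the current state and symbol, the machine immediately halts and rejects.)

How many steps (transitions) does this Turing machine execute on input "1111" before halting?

Execution trace:
Initial: [even]1111
Step 1: δ(even, 1) = (odd, 1, R) → 1[odd]111
Step 2: δ(odd, 1) = (even, 1, R) → 11[even]11
Step 3: δ(even, 1) = (odd, 1, R) → 111[odd]1
Step 4: δ(odd, 1) = (even, 1, R) → 1111[even]□
Step 5: δ(even, □) = (qA, □, R) → 1111□[qA]□

The machine reaches the accept state qA and halts.

The machine executed 5 steps before halting.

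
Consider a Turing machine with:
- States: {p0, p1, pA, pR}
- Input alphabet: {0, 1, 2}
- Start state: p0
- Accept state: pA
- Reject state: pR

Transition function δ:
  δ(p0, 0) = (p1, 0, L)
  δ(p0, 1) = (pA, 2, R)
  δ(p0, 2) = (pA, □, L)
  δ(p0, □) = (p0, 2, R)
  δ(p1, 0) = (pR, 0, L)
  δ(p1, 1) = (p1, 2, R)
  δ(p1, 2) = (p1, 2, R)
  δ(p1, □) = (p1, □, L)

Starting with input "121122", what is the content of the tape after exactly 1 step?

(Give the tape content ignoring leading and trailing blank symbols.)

Execution trace:
Initial: [p0]121122
Step 1: δ(p0, 1) = (pA, 2, R) → 2[pA]21122

The machine reaches the accept state pA and halts.

After 1 step, the tape (ignoring leading/trailing blanks) is: 221122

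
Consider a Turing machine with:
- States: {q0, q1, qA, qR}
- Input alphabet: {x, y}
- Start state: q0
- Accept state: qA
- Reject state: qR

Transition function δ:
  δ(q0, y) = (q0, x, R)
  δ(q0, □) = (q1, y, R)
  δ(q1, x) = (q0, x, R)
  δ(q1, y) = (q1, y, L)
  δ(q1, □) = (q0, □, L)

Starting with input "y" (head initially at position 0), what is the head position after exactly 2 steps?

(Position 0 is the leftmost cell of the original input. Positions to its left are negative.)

Execution trace (head position shown):
Step 0: [q0]y  (head at position 0)
Step 1: move right → x[q0]□  (head at position 1)
Step 2: move right → xy[q1]□  (head at position 2)

After 2 steps, the head is at position 2.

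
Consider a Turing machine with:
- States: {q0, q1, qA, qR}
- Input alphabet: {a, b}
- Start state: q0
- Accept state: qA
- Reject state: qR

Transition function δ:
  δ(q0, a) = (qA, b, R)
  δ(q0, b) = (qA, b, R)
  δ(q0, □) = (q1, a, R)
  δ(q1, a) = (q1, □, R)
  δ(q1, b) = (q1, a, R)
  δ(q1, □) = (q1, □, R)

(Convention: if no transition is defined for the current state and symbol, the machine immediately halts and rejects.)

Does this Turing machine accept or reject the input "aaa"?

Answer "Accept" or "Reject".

Execution trace:
Initial: [q0]aaa
Step 1: δ(q0, a) = (qA, b, R) → b[qA]aa

The machine reaches the accept state qA and halts.

Answer: Accept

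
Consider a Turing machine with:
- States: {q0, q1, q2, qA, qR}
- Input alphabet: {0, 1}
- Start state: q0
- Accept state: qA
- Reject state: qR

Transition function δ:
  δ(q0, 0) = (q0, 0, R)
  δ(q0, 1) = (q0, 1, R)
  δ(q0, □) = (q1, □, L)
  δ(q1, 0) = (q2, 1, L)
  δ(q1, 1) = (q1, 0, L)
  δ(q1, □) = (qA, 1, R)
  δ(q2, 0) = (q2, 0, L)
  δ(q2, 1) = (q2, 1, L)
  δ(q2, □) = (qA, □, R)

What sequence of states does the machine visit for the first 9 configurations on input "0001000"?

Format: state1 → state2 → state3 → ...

Execution trace:
Initial: [q0]0001000
Step 1: δ(q0, 0) = (q0, 0, R) → 0[q0]001000
Step 2: δ(q0, 0) = (q0, 0, R) → 00[q0]01000
Step 3: δ(q0, 0) = (q0, 0, R) → 000[q0]1000
Step 4: δ(q0, 1) = (q0, 1, R) → 0001[q0]000
Step 5: δ(q0, 0) = (q0, 0, R) → 00010[q0]00
Step 6: δ(q0, 0) = (q0, 0, R) → 000100[q0]0
Step 7: δ(q0, 0) = (q0, 0, R) → 0001000[q0]□
Step 8: δ(q0, □) = (q1, □, L) → 000100[q1]0□

State sequence: q0 → q0 → q0 → q0 → q0 → q0 → q0 → q0 → q1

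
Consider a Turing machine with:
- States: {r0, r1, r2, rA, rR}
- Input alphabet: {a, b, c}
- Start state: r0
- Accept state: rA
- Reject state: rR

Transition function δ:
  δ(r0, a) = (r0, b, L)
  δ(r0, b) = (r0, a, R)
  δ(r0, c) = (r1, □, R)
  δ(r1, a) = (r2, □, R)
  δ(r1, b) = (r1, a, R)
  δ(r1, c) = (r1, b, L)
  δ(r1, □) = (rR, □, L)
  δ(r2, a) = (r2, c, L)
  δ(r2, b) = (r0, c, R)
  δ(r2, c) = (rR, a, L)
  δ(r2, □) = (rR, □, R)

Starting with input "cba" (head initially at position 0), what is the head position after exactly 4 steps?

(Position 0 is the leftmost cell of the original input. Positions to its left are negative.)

Execution trace (head position shown):
Step 0: [r0]cba  (head at position 0)
Step 1: move right → □[r1]ba  (head at position 1)
Step 2: move right → □a[r1]a  (head at position 2)
Step 3: move right → □a□[r2]□  (head at position 3)
Step 4: move right → □a□□[rR]□  (head at position 4)

After 4 steps, the head is at position 4.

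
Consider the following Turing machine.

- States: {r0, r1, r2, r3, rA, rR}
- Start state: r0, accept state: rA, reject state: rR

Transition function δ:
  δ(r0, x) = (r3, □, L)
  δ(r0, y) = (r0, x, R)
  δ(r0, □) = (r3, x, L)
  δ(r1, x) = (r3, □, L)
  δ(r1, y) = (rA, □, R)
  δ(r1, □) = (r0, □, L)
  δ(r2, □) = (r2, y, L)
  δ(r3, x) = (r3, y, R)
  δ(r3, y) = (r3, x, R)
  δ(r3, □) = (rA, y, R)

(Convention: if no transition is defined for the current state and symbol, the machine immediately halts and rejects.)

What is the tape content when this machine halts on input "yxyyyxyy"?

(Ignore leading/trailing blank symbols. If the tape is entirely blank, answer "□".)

Execution trace:
Initial: [r0]yxyyyxyy
Step 1: δ(r0, y) = (r0, x, R) → x[r0]xyyyxyy
Step 2: δ(r0, x) = (r3, □, L) → [r3]x□yyyxyy
Step 3: δ(r3, x) = (r3, y, R) → y[r3]□yyyxyy
Step 4: δ(r3, □) = (rA, y, R) → yy[rA]yyyxyy

The machine reaches the accept state rA and halts.

Final tape (ignoring leading/trailing blanks): yyyyyxyy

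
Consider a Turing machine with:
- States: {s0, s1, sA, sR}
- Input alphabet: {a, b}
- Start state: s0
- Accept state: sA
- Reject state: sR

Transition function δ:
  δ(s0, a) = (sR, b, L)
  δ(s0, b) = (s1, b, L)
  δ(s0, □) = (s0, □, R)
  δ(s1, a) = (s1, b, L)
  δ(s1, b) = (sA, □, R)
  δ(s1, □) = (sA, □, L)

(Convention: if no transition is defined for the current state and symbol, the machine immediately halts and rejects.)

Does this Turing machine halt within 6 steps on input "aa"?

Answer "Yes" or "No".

Execution trace:
Initial: [s0]aa
Step 1: δ(s0, a) = (sR, b, L) → [sR]□ba

The machine reaches the reject state sR and halts.
The machine halted after 1 step (within the 6-step bound).

Answer: Yes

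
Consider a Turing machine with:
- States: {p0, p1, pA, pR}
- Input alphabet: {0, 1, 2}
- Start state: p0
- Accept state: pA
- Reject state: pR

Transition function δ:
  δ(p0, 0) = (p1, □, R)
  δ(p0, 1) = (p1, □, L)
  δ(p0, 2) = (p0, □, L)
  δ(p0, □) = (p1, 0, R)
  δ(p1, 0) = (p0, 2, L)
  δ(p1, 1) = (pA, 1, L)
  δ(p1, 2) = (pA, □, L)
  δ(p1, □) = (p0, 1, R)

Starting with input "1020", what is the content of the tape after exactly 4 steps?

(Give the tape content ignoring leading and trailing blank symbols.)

Execution trace:
Initial: [p0]1020
Step 1: δ(p0, 1) = (p1, □, L) → [p1]□□020
Step 2: δ(p1, □) = (p0, 1, R) → 1[p0]□020
Step 3: δ(p0, □) = (p1, 0, R) → 10[p1]020
Step 4: δ(p1, 0) = (p0, 2, L) → 1[p0]0220

After 4 steps, the tape (ignoring leading/trailing blanks) is: 10220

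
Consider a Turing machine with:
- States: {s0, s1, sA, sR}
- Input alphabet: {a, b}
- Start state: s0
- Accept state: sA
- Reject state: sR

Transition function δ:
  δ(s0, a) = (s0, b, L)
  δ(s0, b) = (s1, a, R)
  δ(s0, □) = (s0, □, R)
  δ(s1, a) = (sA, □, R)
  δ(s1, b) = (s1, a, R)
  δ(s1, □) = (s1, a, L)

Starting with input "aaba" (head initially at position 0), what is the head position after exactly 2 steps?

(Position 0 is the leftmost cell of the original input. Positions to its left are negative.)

Execution trace (head position shown):
Step 0: [s0]aaba  (head at position 0)
Step 1: move left → [s0]□baba  (head at position -1)
Step 2: move right → □[s0]baba  (head at position 0)

After 2 steps, the head is at position 0.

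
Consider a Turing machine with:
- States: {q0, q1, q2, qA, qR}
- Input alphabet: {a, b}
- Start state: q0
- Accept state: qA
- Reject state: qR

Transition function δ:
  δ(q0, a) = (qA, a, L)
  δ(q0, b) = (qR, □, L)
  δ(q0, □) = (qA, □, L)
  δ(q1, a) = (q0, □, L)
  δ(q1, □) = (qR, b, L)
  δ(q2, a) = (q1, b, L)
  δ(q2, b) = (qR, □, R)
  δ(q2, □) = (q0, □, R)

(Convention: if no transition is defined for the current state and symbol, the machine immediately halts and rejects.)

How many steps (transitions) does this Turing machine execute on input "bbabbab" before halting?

Execution trace:
Initial: [q0]bbabbab
Step 1: δ(q0, b) = (qR, □, L) → [qR]□□babbab

The machine reaches the reject state qR and halts.

The machine executed 1 step before halting.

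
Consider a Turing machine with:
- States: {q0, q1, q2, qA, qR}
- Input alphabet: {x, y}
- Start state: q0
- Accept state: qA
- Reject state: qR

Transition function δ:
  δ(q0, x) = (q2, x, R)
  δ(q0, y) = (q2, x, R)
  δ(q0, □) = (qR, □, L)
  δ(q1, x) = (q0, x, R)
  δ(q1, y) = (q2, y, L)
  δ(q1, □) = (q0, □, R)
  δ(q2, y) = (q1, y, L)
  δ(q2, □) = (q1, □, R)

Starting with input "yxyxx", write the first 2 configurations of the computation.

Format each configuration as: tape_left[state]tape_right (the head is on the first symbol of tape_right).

Transitions applied:
Step 1: δ(q0, y) = (q2, x, R)

The first 2 configurations are:
[q0]yxyxx ⊢ x[q2]xyxx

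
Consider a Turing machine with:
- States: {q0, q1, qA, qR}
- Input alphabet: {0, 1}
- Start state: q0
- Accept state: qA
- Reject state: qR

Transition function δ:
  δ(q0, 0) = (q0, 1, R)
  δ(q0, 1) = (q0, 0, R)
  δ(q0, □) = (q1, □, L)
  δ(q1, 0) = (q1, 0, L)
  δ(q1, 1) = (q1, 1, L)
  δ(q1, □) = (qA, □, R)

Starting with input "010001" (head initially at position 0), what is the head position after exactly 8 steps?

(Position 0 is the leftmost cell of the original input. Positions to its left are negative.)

Execution trace (head position shown):
Step 0: [q0]010001  (head at position 0)
Step 1: move right → 1[q0]10001  (head at position 1)
Step 2: move right → 10[q0]0001  (head at position 2)
Step 3: move right → 101[q0]001  (head at position 3)
Step 4: move right → 1011[q0]01  (head at position 4)
Step 5: move right → 10111[q0]1  (head at position 5)
Step 6: move right → 101110[q0]□  (head at position 6)
Step 7: move left → 10111[q1]0□  (head at position 5)
Step 8: move left → 1011[q1]10□  (head at position 4)

After 8 steps, the head is at position 4.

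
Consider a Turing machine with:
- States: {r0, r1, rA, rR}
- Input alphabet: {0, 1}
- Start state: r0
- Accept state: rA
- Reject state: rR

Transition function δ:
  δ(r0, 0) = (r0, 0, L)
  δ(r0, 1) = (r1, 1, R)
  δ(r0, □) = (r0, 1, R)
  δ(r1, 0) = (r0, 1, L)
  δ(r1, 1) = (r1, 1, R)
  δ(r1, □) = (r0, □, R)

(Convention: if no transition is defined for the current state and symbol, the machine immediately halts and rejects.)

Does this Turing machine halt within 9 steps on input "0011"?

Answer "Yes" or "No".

Execution trace:
Initial: [r0]0011
Step 1: δ(r0, 0) = (r0, 0, L) → [r0]□0011
Step 2: δ(r0, □) = (r0, 1, R) → 1[r0]0011
Step 3: δ(r0, 0) = (r0, 0, L) → [r0]10011
Step 4: δ(r0, 1) = (r1, 1, R) → 1[r1]0011
Step 5: δ(r1, 0) = (r0, 1, L) → [r0]11011
Step 6: δ(r0, 1) = (r1, 1, R) → 1[r1]1011
Step 7: δ(r1, 1) = (r1, 1, R) → 11[r1]011
Step 8: δ(r1, 0) = (r0, 1, L) → 1[r0]1111
Step 9: δ(r0, 1) = (r1, 1, R) → 11[r1]111

The machine has not reached a halting state after 9 steps.
The machine did not halt within the 9-step bound.

Answer: No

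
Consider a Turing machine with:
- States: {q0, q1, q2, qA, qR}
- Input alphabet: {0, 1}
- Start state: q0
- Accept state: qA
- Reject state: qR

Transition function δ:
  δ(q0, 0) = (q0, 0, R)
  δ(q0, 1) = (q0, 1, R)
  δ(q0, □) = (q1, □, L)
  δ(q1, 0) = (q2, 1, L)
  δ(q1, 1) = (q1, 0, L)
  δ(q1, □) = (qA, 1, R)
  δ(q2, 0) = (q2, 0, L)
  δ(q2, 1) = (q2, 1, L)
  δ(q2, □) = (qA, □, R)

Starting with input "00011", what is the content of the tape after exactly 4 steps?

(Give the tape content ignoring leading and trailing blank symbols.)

Execution trace:
Initial: [q0]00011
Step 1: δ(q0, 0) = (q0, 0, R) → 0[q0]0011
Step 2: δ(q0, 0) = (q0, 0, R) → 00[q0]011
Step 3: δ(q0, 0) = (q0, 0, R) → 000[q0]11
Step 4: δ(q0, 1) = (q0, 1, R) → 0001[q0]1

After 4 steps, the tape (ignoring leading/trailing blanks) is: 00011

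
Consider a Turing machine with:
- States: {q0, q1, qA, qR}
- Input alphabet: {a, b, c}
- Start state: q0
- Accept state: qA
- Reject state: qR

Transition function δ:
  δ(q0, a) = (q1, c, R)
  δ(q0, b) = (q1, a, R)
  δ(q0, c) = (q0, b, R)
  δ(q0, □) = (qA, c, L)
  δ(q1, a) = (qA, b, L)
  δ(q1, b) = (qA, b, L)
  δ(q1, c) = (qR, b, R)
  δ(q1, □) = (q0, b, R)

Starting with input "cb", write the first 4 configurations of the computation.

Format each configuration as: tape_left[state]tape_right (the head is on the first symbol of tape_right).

Transitions applied:
Step 1: δ(q0, c) = (q0, b, R)
Step 2: δ(q0, b) = (q1, a, R)
Step 3: δ(q1, □) = (q0, b, R)

The first 4 configurations are:
[q0]cb ⊢ b[q0]b ⊢ ba[q1]□ ⊢ bab[q0]□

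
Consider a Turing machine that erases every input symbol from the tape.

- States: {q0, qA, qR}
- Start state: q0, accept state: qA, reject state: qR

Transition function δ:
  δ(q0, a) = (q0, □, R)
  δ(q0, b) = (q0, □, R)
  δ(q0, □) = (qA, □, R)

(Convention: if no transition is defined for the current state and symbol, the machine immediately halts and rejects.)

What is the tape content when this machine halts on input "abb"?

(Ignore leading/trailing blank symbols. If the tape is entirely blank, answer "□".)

Execution trace:
Initial: [q0]abb
Step 1: δ(q0, a) = (q0, □, R) → □[q0]bb
Step 2: δ(q0, b) = (q0, □, R) → □□[q0]b
Step 3: δ(q0, b) = (q0, □, R) → □□□[q0]□
Step 4: δ(q0, □) = (qA, □, R) → □□□□[qA]□

The machine reaches the accept state qA and halts.

Final tape (ignoring leading/trailing blanks): □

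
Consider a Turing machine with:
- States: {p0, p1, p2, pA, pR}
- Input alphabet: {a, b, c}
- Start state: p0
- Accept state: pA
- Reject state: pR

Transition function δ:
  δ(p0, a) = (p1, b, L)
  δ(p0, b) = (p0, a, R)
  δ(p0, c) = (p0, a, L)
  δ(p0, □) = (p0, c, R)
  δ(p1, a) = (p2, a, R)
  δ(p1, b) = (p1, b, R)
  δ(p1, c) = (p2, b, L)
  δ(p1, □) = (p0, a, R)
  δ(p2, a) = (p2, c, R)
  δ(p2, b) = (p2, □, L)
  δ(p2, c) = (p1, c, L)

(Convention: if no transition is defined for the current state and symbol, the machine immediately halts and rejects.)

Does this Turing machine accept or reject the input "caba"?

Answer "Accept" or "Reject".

Execution trace:
Initial: [p0]caba
Step 1: δ(p0, c) = (p0, a, L) → [p0]□aaba
Step 2: δ(p0, □) = (p0, c, R) → c[p0]aaba
Step 3: δ(p0, a) = (p1, b, L) → [p1]cbaba
Step 4: δ(p1, c) = (p2, b, L) → [p2]□bbaba

No transition is defined for δ(p2, □). By convention the machine halts and rejects.

Answer: Reject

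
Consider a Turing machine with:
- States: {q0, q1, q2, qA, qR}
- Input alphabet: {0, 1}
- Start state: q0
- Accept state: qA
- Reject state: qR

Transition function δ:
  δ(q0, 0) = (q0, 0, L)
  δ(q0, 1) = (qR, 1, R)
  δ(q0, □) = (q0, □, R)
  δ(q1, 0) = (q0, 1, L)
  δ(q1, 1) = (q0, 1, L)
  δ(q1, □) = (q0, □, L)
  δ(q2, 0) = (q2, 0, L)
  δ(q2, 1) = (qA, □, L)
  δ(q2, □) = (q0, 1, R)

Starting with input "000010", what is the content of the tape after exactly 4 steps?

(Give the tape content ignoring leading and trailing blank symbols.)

Execution trace:
Initial: [q0]000010
Step 1: δ(q0, 0) = (q0, 0, L) → [q0]□000010
Step 2: δ(q0, □) = (q0, □, R) → □[q0]000010
Step 3: δ(q0, 0) = (q0, 0, L) → [q0]□000010
Step 4: δ(q0, □) = (q0, □, R) → □[q0]000010

After 4 steps, the tape (ignoring leading/trailing blanks) is: 000010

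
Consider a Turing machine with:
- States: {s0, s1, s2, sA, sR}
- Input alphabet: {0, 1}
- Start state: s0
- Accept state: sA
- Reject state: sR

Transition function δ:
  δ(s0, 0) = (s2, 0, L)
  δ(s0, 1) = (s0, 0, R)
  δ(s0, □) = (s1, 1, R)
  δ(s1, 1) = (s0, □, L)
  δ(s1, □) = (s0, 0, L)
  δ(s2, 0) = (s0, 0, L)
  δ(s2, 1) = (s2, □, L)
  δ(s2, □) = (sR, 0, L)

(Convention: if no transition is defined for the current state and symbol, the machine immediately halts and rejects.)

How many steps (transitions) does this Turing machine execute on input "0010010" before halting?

Execution trace:
Initial: [s0]0010010
Step 1: δ(s0, 0) = (s2, 0, L) → [s2]□0010010
Step 2: δ(s2, □) = (sR, 0, L) → [sR]□00010010

The machine reaches the reject state sR and halts.

The machine executed 2 steps before halting.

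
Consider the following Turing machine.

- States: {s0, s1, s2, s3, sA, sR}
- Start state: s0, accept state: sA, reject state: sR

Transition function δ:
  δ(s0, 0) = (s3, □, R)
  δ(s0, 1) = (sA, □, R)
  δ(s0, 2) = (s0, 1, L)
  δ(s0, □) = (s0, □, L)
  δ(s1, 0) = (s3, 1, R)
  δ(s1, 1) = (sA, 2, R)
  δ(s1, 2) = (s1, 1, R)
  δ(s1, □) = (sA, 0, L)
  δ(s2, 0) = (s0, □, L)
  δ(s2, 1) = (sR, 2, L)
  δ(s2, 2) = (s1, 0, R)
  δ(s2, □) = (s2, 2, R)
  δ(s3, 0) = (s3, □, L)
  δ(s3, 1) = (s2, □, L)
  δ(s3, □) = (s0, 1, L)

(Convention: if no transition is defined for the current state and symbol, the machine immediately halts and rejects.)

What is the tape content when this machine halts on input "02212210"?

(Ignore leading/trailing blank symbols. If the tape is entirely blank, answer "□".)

Execution trace:
Initial: [s0]02212210
Step 1: δ(s0, 0) = (s3, □, R) → □[s3]2212210

No transition is defined for δ(s3, 2). By convention the machine halts and rejects.

Final tape (ignoring leading/trailing blanks): 2212210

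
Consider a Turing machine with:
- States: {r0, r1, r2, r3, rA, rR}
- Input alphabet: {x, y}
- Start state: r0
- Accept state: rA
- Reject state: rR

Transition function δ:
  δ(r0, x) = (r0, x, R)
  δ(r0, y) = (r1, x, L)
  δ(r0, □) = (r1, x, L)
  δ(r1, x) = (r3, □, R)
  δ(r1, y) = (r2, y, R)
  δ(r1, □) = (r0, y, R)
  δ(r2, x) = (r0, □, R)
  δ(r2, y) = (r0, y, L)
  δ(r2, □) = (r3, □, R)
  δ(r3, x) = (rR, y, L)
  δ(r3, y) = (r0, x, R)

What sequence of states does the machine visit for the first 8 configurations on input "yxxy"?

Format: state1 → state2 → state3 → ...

Execution trace:
Initial: [r0]yxxy
Step 1: δ(r0, y) = (r1, x, L) → [r1]□xxxy
Step 2: δ(r1, □) = (r0, y, R) → y[r0]xxxy
Step 3: δ(r0, x) = (r0, x, R) → yx[r0]xxy
Step 4: δ(r0, x) = (r0, x, R) → yxx[r0]xy
Step 5: δ(r0, x) = (r0, x, R) → yxxx[r0]y
Step 6: δ(r0, y) = (r1, x, L) → yxx[r1]xx
Step 7: δ(r1, x) = (r3, □, R) → yxx□[r3]x

State sequence: r0 → r1 → r0 → r0 → r0 → r0 → r1 → r3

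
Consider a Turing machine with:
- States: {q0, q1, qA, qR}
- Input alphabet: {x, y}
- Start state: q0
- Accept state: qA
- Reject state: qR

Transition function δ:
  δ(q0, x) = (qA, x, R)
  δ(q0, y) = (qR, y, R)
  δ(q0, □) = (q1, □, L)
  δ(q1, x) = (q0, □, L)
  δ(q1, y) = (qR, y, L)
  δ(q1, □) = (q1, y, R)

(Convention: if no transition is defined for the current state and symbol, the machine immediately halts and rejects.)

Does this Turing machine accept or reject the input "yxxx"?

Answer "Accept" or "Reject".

Execution trace:
Initial: [q0]yxxx
Step 1: δ(q0, y) = (qR, y, R) → y[qR]xxx

The machine reaches the reject state qR and halts.

Answer: Reject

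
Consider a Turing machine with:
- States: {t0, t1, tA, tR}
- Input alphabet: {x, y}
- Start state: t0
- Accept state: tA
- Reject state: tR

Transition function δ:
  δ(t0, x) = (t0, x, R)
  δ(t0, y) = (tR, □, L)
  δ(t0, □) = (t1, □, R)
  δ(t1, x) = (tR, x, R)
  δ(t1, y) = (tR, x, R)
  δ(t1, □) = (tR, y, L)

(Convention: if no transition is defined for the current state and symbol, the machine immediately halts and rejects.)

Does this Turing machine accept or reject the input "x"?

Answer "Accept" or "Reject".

Execution trace:
Initial: [t0]x
Step 1: δ(t0, x) = (t0, x, R) → x[t0]□
Step 2: δ(t0, □) = (t1, □, R) → x□[t1]□
Step 3: δ(t1, □) = (tR, y, L) → x[tR]□y

The machine reaches the reject state tR and halts.

Answer: Reject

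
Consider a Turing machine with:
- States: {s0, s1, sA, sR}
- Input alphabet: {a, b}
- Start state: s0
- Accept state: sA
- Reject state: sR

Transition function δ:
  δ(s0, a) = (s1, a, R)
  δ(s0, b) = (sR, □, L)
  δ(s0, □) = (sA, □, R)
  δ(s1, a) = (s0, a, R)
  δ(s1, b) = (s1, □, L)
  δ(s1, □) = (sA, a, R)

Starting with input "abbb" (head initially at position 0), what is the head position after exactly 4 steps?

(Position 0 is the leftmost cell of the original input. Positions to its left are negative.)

Execution trace (head position shown):
Step 0: [s0]abbb  (head at position 0)
Step 1: move right → a[s1]bbb  (head at position 1)
Step 2: move left → [s1]a□bb  (head at position 0)
Step 3: move right → a[s0]□bb  (head at position 1)
Step 4: move right → a□[sA]bb  (head at position 2)

After 4 steps, the head is at position 2.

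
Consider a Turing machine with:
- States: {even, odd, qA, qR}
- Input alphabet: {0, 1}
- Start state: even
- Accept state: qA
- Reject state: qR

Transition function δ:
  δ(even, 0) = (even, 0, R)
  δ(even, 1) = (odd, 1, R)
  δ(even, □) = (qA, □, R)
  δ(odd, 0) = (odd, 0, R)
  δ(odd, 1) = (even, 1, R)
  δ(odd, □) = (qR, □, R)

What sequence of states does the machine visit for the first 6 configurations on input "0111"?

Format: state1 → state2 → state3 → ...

Execution trace:
Initial: [even]0111
Step 1: δ(even, 0) = (even, 0, R) → 0[even]111
Step 2: δ(even, 1) = (odd, 1, R) → 01[odd]11
Step 3: δ(odd, 1) = (even, 1, R) → 011[even]1
Step 4: δ(even, 1) = (odd, 1, R) → 0111[odd]□
Step 5: δ(odd, □) = (qR, □, R) → 0111□[qR]□

The machine reaches the reject state qR and halts.

State sequence: even → even → odd → even → odd → qR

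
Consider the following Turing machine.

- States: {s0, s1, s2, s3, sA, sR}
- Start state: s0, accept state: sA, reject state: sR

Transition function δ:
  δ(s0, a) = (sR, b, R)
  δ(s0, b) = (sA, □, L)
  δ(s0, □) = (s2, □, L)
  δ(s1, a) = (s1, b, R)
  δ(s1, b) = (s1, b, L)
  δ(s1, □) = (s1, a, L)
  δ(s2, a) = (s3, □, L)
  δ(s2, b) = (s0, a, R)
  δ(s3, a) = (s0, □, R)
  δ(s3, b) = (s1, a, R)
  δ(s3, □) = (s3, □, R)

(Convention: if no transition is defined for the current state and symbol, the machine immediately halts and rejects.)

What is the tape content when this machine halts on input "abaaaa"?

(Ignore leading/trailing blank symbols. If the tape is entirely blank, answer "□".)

Execution trace:
Initial: [s0]abaaaa
Step 1: δ(s0, a) = (sR, b, R) → b[sR]baaaa

The machine reaches the reject state sR and halts.

Final tape (ignoring leading/trailing blanks): bbaaaa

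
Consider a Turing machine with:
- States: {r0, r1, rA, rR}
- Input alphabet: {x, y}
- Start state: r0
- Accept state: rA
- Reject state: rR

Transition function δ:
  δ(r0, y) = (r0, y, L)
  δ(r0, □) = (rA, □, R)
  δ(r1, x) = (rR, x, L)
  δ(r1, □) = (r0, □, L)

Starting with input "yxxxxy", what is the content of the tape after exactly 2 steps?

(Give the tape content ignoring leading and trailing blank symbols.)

Execution trace:
Initial: [r0]yxxxxy
Step 1: δ(r0, y) = (r0, y, L) → [r0]□yxxxxy
Step 2: δ(r0, □) = (rA, □, R) → □[rA]yxxxxy

The machine reaches the accept state rA and halts.

After 2 steps, the tape (ignoring leading/trailing blanks) is: yxxxxy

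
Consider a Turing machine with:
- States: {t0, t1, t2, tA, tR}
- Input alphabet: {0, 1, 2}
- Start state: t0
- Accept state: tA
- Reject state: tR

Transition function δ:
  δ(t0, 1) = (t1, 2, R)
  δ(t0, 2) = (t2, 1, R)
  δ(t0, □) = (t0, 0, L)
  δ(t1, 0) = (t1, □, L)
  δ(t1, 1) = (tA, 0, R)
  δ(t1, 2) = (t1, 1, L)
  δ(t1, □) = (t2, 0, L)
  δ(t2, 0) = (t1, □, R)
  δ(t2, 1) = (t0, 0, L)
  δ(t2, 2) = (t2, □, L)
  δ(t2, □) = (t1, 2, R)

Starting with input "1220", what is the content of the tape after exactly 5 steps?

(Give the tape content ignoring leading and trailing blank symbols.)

Execution trace:
Initial: [t0]1220
Step 1: δ(t0, 1) = (t1, 2, R) → 2[t1]220
Step 2: δ(t1, 2) = (t1, 1, L) → [t1]2120
Step 3: δ(t1, 2) = (t1, 1, L) → [t1]□1120
Step 4: δ(t1, □) = (t2, 0, L) → [t2]□01120
Step 5: δ(t2, □) = (t1, 2, R) → 2[t1]01120

After 5 steps, the tape (ignoring leading/trailing blanks) is: 201120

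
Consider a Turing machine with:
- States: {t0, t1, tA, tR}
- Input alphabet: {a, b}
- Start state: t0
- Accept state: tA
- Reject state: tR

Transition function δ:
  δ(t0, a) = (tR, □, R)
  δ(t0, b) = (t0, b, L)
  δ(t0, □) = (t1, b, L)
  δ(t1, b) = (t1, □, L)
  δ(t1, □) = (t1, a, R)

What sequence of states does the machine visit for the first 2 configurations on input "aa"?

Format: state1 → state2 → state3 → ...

Execution trace:
Initial: [t0]aa
Step 1: δ(t0, a) = (tR, □, R) → □[tR]a

The machine reaches the reject state tR and halts.

State sequence: t0 → tR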